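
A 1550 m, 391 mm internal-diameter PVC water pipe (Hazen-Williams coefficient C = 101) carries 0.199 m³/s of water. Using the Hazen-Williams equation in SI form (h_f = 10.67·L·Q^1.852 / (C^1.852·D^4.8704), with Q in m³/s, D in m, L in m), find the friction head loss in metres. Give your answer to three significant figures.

h_f ≈ 15.6 m

h_f = 10.67·1550·0.199^1.852 / (101^1.852·0.391^4.8704) = 15.64 m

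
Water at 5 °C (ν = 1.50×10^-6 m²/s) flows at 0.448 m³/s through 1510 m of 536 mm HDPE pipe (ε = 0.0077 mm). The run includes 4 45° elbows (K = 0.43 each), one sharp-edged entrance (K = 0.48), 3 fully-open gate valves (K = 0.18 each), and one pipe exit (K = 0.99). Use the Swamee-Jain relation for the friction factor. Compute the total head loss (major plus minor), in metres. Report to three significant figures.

H_L ≈ 7.88 m

V = 4Q/(πD²) = 1.985 m/s; V²/2g = 0.2009 m
Re = 7.09×10^5, ε/D = 1.44×10^-5 → f = 0.01259 (Swamee-Jain)
Major: h_f = f(L/D)·V²/2g = 0.01259·2817·0.2009 = 7.127 m
Minor: ΣK = 3.73; h_m = ΣK·V²/2g = 0.7494 m
Total H_L = 7.127 + 0.7494 = 7.876 m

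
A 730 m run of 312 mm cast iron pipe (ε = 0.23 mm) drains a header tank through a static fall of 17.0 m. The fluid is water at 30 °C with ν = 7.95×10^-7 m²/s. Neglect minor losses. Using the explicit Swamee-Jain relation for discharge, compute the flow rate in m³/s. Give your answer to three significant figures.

Q ≈ 0.212 m³/s

Swamee-Jain (Type II): Q = -0.965·√(gD⁵h_f/L)·ln[ε/(3.7D) + √(3.17ν²L/(gD³h_f))]
√(gD⁵h_f/L) = √(9.81·0.312⁵·17.0/730) = 0.02599
ε/(3.7D) = 1.99×10^-4; √(3.17ν²L/(gD³h_f)) = 1.70×10^-5
Q = -0.965·0.02599·ln(2.162×10^-4) = 0.2116 m³/s
Check: V = 2.77 m/s, Re = 1.09×10^6, f = 0.01870, h_f = 17.1 m ≈ 17.0 m ✓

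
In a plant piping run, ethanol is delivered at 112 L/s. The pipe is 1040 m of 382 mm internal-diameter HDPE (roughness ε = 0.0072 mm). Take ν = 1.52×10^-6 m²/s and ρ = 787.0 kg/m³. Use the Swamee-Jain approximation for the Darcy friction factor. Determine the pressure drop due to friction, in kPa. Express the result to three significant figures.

V = 4Q/(πD²) = 4·0.112/(π·0.382²) = 0.9772 m/s
Re = VD/ν = 0.9772·0.382/1.52×10^-6 = 2.46×10^5 → turbulent
ε/D = 0.0072/382 = 1.88×10^-5
Swamee-Jain: f = 0.01512
h_f = f(L/D)V²/(2g) = 0.01512·(1040/0.382)·0.9772²/(2·9.81) = 2.004 m
Δp = ρg·h_f = 787.0·9.81·2.004 = 15.47 kPa

Δp ≈ 15.5 kPa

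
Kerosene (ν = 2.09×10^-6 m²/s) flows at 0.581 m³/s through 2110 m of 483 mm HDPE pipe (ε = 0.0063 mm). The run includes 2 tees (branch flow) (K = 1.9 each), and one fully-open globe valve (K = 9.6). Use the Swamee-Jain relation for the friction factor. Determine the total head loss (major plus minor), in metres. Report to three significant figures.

H_L ≈ 34.9 m

V = 4Q/(πD²) = 3.171 m/s; V²/2g = 0.5125 m
Re = 7.33×10^5, ε/D = 1.30×10^-5 → f = 0.01250 (Swamee-Jain)
Major: h_f = f(L/D)·V²/2g = 0.01250·4369·0.5125 = 27.99 m
Minor: ΣK = 13.4; h_m = ΣK·V²/2g = 6.867 m
Total H_L = 27.99 + 6.867 = 34.86 m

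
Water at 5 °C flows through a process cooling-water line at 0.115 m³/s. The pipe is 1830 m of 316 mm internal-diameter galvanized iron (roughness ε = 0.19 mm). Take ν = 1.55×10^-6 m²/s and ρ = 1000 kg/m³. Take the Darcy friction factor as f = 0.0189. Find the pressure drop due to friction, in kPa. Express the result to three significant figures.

V = 4Q/(πD²) = 4·0.115/(π·0.316²) = 1.466 m/s
h_f = f(L/D)V²/(2g) = 0.01890·(1830/0.316)·1.466²/(2·9.81) = 11.99 m
Δp = ρg·h_f = 1000·9.81·11.99 = 117.7 kPa

Δp ≈ 118 kPa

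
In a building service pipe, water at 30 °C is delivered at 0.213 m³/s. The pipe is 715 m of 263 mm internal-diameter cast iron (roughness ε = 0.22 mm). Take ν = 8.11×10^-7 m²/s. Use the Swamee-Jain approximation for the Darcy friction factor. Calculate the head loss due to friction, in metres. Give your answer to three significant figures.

V = 4Q/(πD²) = 4·0.213/(π·0.263²) = 3.921 m/s
Re = VD/ν = 3.921·0.263/8.11×10^-7 = 1.27×10^6 → turbulent
ε/D = 0.22/263 = 8.37×10^-4
Swamee-Jain: f = 0.01916
h_f = f(L/D)V²/(2g) = 0.01916·(715/0.263)·3.921²/(2·9.81) = 40.82 m

h_f ≈ 40.8 m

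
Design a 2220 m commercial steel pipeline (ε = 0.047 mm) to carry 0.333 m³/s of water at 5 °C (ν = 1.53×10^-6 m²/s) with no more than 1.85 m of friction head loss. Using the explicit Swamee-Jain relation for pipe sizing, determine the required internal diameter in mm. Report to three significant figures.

Swamee-Jain (Type III): D = 0.66·[ε^1.25·(LQ²/(gh_f))^4.75 + ν·Q^9.4·(L/(gh_f))^5.2]^0.04
LQ²/(gh_f) = 13.56; L/(gh_f) = 122.3
Term 1 = ε^1.25·(…)^4.75 = 0.931; Term 2 = ν·Q^9.4·(…)^5.2 = 3.55
D = 0.66·(0.931 + 3.55)^0.04 = 0.7008 m = 701 mm
Check: V = 0.863 m/s, Re = 3.95×10^5, f = 0.01452, h_f = 1.75 m ≈ 1.85 m ✓

D ≈ 701 mm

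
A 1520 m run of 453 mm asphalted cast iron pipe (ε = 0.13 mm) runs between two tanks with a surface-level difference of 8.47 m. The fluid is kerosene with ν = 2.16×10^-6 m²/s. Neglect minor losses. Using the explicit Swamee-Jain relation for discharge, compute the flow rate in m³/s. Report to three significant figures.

Swamee-Jain (Type II): Q = -0.965·√(gD⁵h_f/L)·ln[ε/(3.7D) + √(3.17ν²L/(gD³h_f))]
√(gD⁵h_f/L) = √(9.81·0.453⁵·8.47/1520) = 0.03229
ε/(3.7D) = 7.76×10^-5; √(3.17ν²L/(gD³h_f)) = 5.39×10^-5
Q = -0.965·0.03229·ln(1.315×10^-4) = 0.2785 m³/s
Check: V = 1.73 m/s, Re = 3.62×10^5, f = 0.01668, h_f = 8.52 m ≈ 8.47 m ✓

Q ≈ 0.278 m³/s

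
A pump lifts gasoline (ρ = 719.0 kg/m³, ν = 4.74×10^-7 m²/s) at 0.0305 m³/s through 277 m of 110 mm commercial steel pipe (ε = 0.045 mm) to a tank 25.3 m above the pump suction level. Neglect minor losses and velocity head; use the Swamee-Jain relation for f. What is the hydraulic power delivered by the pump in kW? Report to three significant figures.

P_hyd ≈ 10.2 kW

V = 4Q/(πD²) = 3.209 m/s; Re = 7.45×10^5; ε/D = 4.09×10^-4; f = 0.01684
h_f = f(L/D)V²/2g = 22.27 m
Total head H = z + h_f = 25.3 + 22.27 = 47.57 m
P_hyd = ρgQH = 719.0·9.81·0.0305·47.57 = 10.23 kW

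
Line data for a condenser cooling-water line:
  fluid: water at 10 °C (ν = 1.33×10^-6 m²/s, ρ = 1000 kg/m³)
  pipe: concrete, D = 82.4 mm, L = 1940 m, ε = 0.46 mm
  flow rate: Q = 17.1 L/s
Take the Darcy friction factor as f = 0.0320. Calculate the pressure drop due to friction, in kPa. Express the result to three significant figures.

Δp ≈ 3870 kPa

V = 4Q/(πD²) = 4·0.0171/(π·0.0824²) = 3.207 m/s
h_f = f(L/D)V²/(2g) = 0.03200·(1940/0.0824)·3.207²/(2·9.81) = 394.8 m
Δp = ρg·h_f = 1000·9.81·394.8 = 3873 kPa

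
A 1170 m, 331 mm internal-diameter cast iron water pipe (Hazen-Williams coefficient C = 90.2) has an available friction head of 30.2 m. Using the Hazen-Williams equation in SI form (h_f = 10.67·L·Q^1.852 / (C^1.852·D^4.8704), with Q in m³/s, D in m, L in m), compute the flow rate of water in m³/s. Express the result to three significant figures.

Rearranging: Q = [h_f·C^1.852·D^4.8704 / (10.67·L)]^(1/1.852)
Q = [30.2·90.2^1.852·0.331^4.8704 / (10.67·1170)]^0.540 = 0.1904 m³/s

Q ≈ 0.190 m³/s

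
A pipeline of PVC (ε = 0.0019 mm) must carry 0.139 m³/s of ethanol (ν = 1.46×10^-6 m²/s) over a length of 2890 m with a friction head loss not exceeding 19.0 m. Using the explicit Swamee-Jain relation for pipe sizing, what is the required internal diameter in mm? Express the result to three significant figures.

Swamee-Jain (Type III): D = 0.66·[ε^1.25·(LQ²/(gh_f))^4.75 + ν·Q^9.4·(L/(gh_f))^5.2]^0.04
LQ²/(gh_f) = 0.2996; L/(gh_f) = 15.51
Term 1 = ε^1.25·(…)^4.75 = 2.30×10^-10; Term 2 = ν·Q^9.4·(…)^5.2 = 1.99×10^-8
D = 0.66·(2.30×10^-10 + 1.99×10^-8)^0.04 = 0.3249 m = 325 mm
Check: V = 1.68 m/s, Re = 3.73×10^5, f = 0.01388, h_f = 17.7 m ≈ 19.0 m ✓

D ≈ 325 mm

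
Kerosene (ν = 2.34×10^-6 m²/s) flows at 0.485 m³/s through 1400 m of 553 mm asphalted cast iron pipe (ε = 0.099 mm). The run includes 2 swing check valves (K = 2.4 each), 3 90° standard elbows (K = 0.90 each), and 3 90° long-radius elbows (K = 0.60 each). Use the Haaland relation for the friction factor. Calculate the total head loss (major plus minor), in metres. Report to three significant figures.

V = 4Q/(πD²) = 2.019 m/s; V²/2g = 0.2078 m
Re = 4.77×10^5, ε/D = 1.79×10^-4 → f = 0.01515 (Haaland)
Major: h_f = f(L/D)·V²/2g = 0.01515·2532·0.2078 = 7.973 m
Minor: ΣK = 9.30; h_m = ΣK·V²/2g = 1.933 m
Total H_L = 7.973 + 1.933 = 9.905 m

H_L ≈ 9.91 m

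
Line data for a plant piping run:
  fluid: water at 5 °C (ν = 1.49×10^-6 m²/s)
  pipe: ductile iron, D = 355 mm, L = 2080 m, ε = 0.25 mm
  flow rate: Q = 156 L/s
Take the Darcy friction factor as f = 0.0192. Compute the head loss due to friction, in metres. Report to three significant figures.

h_f ≈ 14.2 m

V = 4Q/(πD²) = 4·0.156/(π·0.355²) = 1.576 m/s
h_f = f(L/D)V²/(2g) = 0.01920·(2080/0.355)·1.576²/(2·9.81) = 14.24 m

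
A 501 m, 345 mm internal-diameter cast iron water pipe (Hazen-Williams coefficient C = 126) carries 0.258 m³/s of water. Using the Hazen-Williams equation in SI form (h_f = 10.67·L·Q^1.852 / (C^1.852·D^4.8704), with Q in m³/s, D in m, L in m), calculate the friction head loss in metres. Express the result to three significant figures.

h_f = 10.67·501·0.258^1.852 / (126^1.852·0.345^4.8704) = 9.987 m

h_f ≈ 9.99 m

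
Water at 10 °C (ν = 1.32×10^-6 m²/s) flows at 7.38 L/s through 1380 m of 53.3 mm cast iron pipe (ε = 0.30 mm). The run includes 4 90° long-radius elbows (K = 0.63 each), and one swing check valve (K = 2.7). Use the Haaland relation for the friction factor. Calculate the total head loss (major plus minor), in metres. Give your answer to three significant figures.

V = 4Q/(πD²) = 3.308 m/s; V²/2g = 0.5576 m
Re = 1.34×10^5, ε/D = 0.00563 → f = 0.03214 (Haaland)
Major: h_f = f(L/D)·V²/2g = 0.03214·25891·0.5576 = 464.1 m
Minor: ΣK = 5.22; h_m = ΣK·V²/2g = 2.911 m
Total H_L = 464.1 + 2.911 = 467.0 m

H_L ≈ 467 m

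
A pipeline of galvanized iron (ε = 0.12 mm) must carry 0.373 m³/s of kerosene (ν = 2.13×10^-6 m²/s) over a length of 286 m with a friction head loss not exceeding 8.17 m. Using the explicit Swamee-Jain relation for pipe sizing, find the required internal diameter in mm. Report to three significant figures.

D ≈ 372 mm

Swamee-Jain (Type III): D = 0.66·[ε^1.25·(LQ²/(gh_f))^4.75 + ν·Q^9.4·(L/(gh_f))^5.2]^0.04
LQ²/(gh_f) = 0.4965; L/(gh_f) = 3.568
Term 1 = ε^1.25·(…)^4.75 = 4.51×10^-7; Term 2 = ν·Q^9.4·(…)^5.2 = 1.50×10^-7
D = 0.66·(4.51×10^-7 + 1.50×10^-7)^0.04 = 0.3721 m = 372 mm
Check: V = 3.43 m/s, Re = 5.99×10^5, f = 0.01636, h_f = 7.54 m ≈ 8.17 m ✓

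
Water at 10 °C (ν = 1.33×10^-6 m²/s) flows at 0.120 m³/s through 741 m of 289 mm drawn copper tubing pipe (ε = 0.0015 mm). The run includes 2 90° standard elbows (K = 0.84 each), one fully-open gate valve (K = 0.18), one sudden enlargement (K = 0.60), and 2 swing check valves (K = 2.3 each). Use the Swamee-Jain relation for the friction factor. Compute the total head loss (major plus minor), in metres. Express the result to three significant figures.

V = 4Q/(πD²) = 1.829 m/s; V²/2g = 0.1706 m
Re = 3.98×10^5, ε/D = 5.19×10^-6 → f = 0.01372 (Swamee-Jain)
Major: h_f = f(L/D)·V²/2g = 0.01372·2564·0.1706 = 5.999 m
Minor: ΣK = 7.06; h_m = ΣK·V²/2g = 1.204 m
Total H_L = 5.999 + 1.204 = 7.203 m

H_L ≈ 7.20 m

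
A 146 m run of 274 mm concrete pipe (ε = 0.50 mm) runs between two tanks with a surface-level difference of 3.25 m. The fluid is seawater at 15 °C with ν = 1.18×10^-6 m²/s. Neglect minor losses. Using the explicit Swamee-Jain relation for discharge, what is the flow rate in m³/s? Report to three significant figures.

Swamee-Jain (Type II): Q = -0.965·√(gD⁵h_f/L)·ln[ε/(3.7D) + √(3.17ν²L/(gD³h_f))]
√(gD⁵h_f/L) = √(9.81·0.274⁵·3.25/146) = 0.01836
ε/(3.7D) = 4.93×10^-4; √(3.17ν²L/(gD³h_f)) = 3.13×10^-5
Q = -0.965·0.01836·ln(5.245×10^-4) = 0.1339 m³/s
Check: V = 2.27 m/s, Re = 5.27×10^5, f = 0.02334, h_f = 3.27 m ≈ 3.25 m ✓

Q ≈ 0.134 m³/s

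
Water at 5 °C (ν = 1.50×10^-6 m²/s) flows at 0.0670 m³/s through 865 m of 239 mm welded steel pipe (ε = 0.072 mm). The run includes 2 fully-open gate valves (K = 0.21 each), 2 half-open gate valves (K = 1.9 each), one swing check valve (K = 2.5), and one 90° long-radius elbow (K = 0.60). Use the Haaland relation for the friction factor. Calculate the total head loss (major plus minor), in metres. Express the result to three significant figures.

H_L ≈ 7.90 m

V = 4Q/(πD²) = 1.493 m/s; V²/2g = 0.1137 m
Re = 2.38×10^5, ε/D = 3.01×10^-4 → f = 0.01719 (Haaland)
Major: h_f = f(L/D)·V²/2g = 0.01719·3619·0.1137 = 7.072 m
Minor: ΣK = 7.32; h_m = ΣK·V²/2g = 0.8321 m
Total H_L = 7.072 + 0.8321 = 7.905 m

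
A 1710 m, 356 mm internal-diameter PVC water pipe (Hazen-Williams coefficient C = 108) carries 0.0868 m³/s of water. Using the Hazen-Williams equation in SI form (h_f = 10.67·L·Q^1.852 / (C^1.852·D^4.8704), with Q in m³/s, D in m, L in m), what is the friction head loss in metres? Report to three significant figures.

h_f ≈ 5.18 m

h_f = 10.67·1710·0.0868^1.852 / (108^1.852·0.356^4.8704) = 5.176 m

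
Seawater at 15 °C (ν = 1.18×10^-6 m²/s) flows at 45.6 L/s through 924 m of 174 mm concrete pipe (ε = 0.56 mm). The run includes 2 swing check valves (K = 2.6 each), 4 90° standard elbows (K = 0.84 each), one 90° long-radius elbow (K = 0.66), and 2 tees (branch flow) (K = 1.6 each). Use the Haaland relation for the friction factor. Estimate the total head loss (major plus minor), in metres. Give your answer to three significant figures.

V = 4Q/(πD²) = 1.918 m/s; V²/2g = 0.1874 m
Re = 2.83×10^5, ε/D = 0.00322 → f = 0.02715 (Haaland)
Major: h_f = f(L/D)·V²/2g = 0.02715·5310·0.1874 = 27.03 m
Minor: ΣK = 12.4; h_m = ΣK·V²/2g = 2.328 m
Total H_L = 27.03 + 2.328 = 29.35 m

H_L ≈ 29.4 m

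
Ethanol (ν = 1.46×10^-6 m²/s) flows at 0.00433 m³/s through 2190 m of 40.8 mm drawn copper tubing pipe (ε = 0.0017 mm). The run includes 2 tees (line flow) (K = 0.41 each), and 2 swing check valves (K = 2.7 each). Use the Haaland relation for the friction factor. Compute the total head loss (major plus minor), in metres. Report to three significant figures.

H_L ≈ 552 m

V = 4Q/(πD²) = 3.312 m/s; V²/2g = 0.5591 m
Re = 9.26×10^4, ε/D = 4.17×10^-5 → f = 0.01828 (Haaland)
Major: h_f = f(L/D)·V²/2g = 0.01828·53676·0.5591 = 548.5 m
Minor: ΣK = 6.22; h_m = ΣK·V²/2g = 3.477 m
Total H_L = 548.5 + 3.477 = 552.0 m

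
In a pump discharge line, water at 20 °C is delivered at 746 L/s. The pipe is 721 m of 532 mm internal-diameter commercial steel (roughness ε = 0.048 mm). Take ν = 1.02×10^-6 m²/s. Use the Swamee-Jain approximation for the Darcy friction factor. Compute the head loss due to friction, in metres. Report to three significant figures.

V = 4Q/(πD²) = 4·0.746/(π·0.532²) = 3.356 m/s
Re = VD/ν = 3.356·0.532/1.02×10^-6 = 1.75×10^6 → turbulent
ε/D = 0.048/532 = 9.02×10^-5
Swamee-Jain: f = 0.01281
h_f = f(L/D)V²/(2g) = 0.01281·(721/0.532)·3.356²/(2·9.81) = 9.965 m

h_f ≈ 9.96 m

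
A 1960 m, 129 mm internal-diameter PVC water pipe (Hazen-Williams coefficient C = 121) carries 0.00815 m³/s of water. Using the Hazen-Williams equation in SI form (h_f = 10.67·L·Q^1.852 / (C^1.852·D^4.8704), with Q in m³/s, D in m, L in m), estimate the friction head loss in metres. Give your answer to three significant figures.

h_f = 10.67·1960·0.00815^1.852 / (121^1.852·0.129^4.8704) = 8.440 m

h_f ≈ 8.44 m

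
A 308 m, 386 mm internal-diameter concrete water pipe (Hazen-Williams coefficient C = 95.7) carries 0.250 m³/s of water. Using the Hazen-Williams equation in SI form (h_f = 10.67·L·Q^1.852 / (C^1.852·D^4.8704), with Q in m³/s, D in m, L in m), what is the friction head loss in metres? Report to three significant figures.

h_f ≈ 5.58 m

h_f = 10.67·308·0.250^1.852 / (95.7^1.852·0.386^4.8704) = 5.579 m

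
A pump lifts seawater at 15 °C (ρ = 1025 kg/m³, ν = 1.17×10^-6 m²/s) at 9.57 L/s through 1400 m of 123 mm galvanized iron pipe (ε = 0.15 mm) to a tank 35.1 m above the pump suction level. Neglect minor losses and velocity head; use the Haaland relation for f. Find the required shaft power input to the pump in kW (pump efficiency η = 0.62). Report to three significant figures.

V = 4Q/(πD²) = 0.8054 m/s; Re = 8.47×10^4; ε/D = 0.00122; f = 0.02302
h_f = f(L/D)V²/2g = 8.663 m
Total head H = z + h_f = 35.1 + 8.663 = 43.76 m
P_hyd = ρgQH = 1025·9.81·0.00957·43.76 = 4.211 kW
P_shaft = P_hyd/η = 4.211/0.62 = 6.792 kW

P_shaft ≈ 6.79 kW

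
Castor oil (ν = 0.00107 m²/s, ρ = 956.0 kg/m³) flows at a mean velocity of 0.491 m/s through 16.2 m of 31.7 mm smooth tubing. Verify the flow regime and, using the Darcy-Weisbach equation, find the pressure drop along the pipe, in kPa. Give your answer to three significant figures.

Re = VD/ν = 0.491·0.03170/0.00107 = 14.5 → laminar (Re < 2300)
f = 64/Re = 4.400
h_f = f(L/D)V²/(2g) = 4.400·(16.2/0.03170)·0.491²/(2·9.81) = 27.63 m
Δp = ρg·h_f = 956.0·9.81·27.63 = 259.1 kPa

Δp ≈ 259 kPa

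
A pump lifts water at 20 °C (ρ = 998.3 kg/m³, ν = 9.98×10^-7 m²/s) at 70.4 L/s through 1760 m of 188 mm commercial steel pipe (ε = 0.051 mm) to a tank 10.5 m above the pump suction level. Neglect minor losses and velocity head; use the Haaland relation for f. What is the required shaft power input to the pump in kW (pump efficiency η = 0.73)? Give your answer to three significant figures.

V = 4Q/(πD²) = 2.536 m/s; Re = 4.78×10^5; ε/D = 2.71×10^-4; f = 0.01597
h_f = f(L/D)V²/2g = 49.01 m
Total head H = z + h_f = 10.5 + 49.01 = 59.51 m
P_hyd = ρgQH = 998.3·9.81·0.0704·59.51 = 41.03 kW
P_shaft = P_hyd/η = 41.03/0.73 = 56.21 kW

P_shaft ≈ 56.2 kW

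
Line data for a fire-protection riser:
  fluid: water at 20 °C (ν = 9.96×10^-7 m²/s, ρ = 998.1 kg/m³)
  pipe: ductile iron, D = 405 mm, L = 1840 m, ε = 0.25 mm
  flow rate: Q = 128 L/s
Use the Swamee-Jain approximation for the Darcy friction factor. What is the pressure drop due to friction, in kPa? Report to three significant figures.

V = 4Q/(πD²) = 4·0.128/(π·0.405²) = 0.9936 m/s
Re = VD/ν = 0.9936·0.405/9.96×10^-7 = 4.04×10^5 → turbulent
ε/D = 0.25/405 = 6.17×10^-4
Swamee-Jain: f = 0.01866
h_f = f(L/D)V²/(2g) = 0.01866·(1840/0.405)·0.9936²/(2·9.81) = 4.265 m
Δp = ρg·h_f = 998.1·9.81·4.265 = 41.76 kPa

Δp ≈ 41.8 kPa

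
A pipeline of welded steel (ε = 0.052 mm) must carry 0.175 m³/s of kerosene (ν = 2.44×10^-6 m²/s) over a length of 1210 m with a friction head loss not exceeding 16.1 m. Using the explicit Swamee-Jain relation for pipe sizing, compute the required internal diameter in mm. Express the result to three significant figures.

D ≈ 318 mm

Swamee-Jain (Type III): D = 0.66·[ε^1.25·(LQ²/(gh_f))^4.75 + ν·Q^9.4·(L/(gh_f))^5.2]^0.04
LQ²/(gh_f) = 0.2346; L/(gh_f) = 7.661
Term 1 = ε^1.25·(…)^4.75 = 4.51×10^-9; Term 2 = ν·Q^9.4·(…)^5.2 = 7.42×10^-9
D = 0.66·(4.51×10^-9 + 7.42×10^-9)^0.04 = 0.3181 m = 318 mm
Check: V = 2.20 m/s, Re = 2.87×10^5, f = 0.01609, h_f = 15.1 m ≈ 16.1 m ✓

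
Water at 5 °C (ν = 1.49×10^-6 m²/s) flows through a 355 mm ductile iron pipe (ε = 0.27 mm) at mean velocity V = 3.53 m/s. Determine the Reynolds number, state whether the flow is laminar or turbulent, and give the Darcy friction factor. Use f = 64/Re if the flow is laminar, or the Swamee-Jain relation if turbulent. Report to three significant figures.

Re = VD/ν = 3.530·0.355/1.49×10^-6 = 8.41×10^5
Re > 4000 → turbulent; ε/D = 7.61×10^-4
Swamee-Jain: f = 0.01893

Re ≈ 8.41×10^5; turbulent; f ≈ 0.0189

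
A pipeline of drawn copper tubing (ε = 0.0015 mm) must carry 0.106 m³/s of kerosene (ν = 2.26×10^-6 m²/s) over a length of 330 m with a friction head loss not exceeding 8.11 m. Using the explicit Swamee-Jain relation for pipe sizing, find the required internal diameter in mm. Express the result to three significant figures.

D ≈ 227 mm

Swamee-Jain (Type III): D = 0.66·[ε^1.25·(LQ²/(gh_f))^4.75 + ν·Q^9.4·(L/(gh_f))^5.2]^0.04
LQ²/(gh_f) = 0.04661; L/(gh_f) = 4.148
Term 1 = ε^1.25·(…)^4.75 = 2.48×10^-14; Term 2 = ν·Q^9.4·(…)^5.2 = 2.54×10^-12
D = 0.66·(2.48×10^-14 + 2.54×10^-12)^0.04 = 0.2269 m = 227 mm
Check: V = 2.62 m/s, Re = 2.63×10^5, f = 0.01481, h_f = 7.54 m ≈ 8.11 m ✓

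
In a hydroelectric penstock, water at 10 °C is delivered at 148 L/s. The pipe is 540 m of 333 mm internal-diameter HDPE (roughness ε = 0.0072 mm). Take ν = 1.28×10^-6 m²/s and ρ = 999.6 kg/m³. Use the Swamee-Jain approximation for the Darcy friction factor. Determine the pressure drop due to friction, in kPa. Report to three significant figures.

Δp ≈ 32.1 kPa

V = 4Q/(πD²) = 4·0.148/(π·0.333²) = 1.699 m/s
Re = VD/ν = 1.699·0.333/1.28×10^-6 = 4.42×10^5 → turbulent
ε/D = 0.0072/333 = 2.16×10^-5
Swamee-Jain: f = 0.01370
h_f = f(L/D)V²/(2g) = 0.01370·(540/0.333)·1.699²/(2·9.81) = 3.270 m
Δp = ρg·h_f = 999.6·9.81·3.270 = 32.06 kPa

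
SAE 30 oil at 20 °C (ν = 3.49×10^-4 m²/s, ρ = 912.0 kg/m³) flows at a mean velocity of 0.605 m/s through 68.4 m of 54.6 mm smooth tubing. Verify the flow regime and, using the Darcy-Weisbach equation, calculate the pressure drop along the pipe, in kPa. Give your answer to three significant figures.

Re = VD/ν = 0.605·0.05460/3.49×10^-4 = 94.7 → laminar (Re < 2300)
f = 64/Re = 0.6762
h_f = f(L/D)V²/(2g) = 0.6762·(68.4/0.05460)·0.605²/(2·9.81) = 15.80 m
Δp = ρg·h_f = 912.0·9.81·15.80 = 141.4 kPa

Δp ≈ 141 kPa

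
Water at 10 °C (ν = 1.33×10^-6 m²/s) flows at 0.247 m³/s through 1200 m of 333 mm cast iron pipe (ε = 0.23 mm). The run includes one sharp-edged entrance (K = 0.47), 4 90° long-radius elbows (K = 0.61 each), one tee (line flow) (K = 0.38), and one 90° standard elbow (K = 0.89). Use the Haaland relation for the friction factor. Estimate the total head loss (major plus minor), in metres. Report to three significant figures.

V = 4Q/(πD²) = 2.836 m/s; V²/2g = 0.4100 m
Re = 7.10×10^5, ε/D = 6.91×10^-4 → f = 0.01850 (Haaland)
Major: h_f = f(L/D)·V²/2g = 0.01850·3604·0.4100 = 27.33 m
Minor: ΣK = 4.18; h_m = ΣK·V²/2g = 1.714 m
Total H_L = 27.33 + 1.714 = 29.04 m

H_L ≈ 29.0 m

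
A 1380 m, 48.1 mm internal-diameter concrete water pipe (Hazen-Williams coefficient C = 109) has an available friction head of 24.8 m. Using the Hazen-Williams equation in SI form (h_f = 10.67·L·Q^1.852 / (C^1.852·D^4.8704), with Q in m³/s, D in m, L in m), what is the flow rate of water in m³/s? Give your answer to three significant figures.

Q ≈ 0.00119 m³/s

Rearranging: Q = [h_f·C^1.852·D^4.8704 / (10.67·L)]^(1/1.852)
Q = [24.8·109^1.852·0.0481^4.8704 / (10.67·1380)]^0.540 = 0.001186 m³/s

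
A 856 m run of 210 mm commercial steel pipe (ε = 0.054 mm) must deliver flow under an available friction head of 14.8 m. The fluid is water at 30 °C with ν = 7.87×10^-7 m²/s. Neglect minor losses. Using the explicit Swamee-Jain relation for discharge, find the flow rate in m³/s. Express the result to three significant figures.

Swamee-Jain (Type II): Q = -0.965·√(gD⁵h_f/L)·ln[ε/(3.7D) + √(3.17ν²L/(gD³h_f))]
√(gD⁵h_f/L) = √(9.81·0.210⁵·14.8/856) = 0.008323
ε/(3.7D) = 6.95×10^-5; √(3.17ν²L/(gD³h_f)) = 3.54×10^-5
Q = -0.965·0.008323·ln(1.049×10^-4) = 0.07359 m³/s
Check: V = 2.12 m/s, Re = 5.67×10^5, f = 0.01588, h_f = 14.9 m ≈ 14.8 m ✓

Q ≈ 0.0736 m³/s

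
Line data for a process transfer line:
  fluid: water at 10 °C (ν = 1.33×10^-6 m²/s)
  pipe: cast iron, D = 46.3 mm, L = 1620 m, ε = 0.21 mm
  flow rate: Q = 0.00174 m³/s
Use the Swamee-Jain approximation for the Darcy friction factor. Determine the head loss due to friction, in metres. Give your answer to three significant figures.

V = 4Q/(πD²) = 4·0.00174/(π·0.0463²) = 1.033 m/s
Re = VD/ν = 1.033·0.0463/1.33×10^-6 = 3.60×10^4 → turbulent
ε/D = 0.21/46.3 = 0.00454
Swamee-Jain: f = 0.03248
h_f = f(L/D)V²/(2g) = 0.03248·(1620/0.0463)·1.033²/(2·9.81) = 61.87 m

h_f ≈ 61.9 m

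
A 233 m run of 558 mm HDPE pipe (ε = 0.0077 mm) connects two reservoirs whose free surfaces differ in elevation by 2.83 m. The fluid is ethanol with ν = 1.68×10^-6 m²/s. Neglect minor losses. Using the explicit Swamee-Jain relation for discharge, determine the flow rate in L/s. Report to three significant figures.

Q ≈ 822 L/s

Swamee-Jain (Type II): Q = -0.965·√(gD⁵h_f/L)·ln[ε/(3.7D) + √(3.17ν²L/(gD³h_f))]
√(gD⁵h_f/L) = √(9.81·0.558⁵·2.83/233) = 0.08029
ε/(3.7D) = 3.73×10^-6; √(3.17ν²L/(gD³h_f)) = 2.08×10^-5
Q = -0.965·0.08029·ln(2.452×10^-5) = 0.8225 m³/s
Check: V = 3.36 m/s, Re = 1.12×10^6, f = 0.01175, h_f = 2.83 m ≈ 2.83 m ✓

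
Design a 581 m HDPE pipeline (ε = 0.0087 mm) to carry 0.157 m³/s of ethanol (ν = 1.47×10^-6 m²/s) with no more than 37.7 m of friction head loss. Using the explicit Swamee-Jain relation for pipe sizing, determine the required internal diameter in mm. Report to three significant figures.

D ≈ 213 mm

Swamee-Jain (Type III): D = 0.66·[ε^1.25·(LQ²/(gh_f))^4.75 + ν·Q^9.4·(L/(gh_f))^5.2]^0.04
LQ²/(gh_f) = 0.03872; L/(gh_f) = 1.571
Term 1 = ε^1.25·(…)^4.75 = 9.27×10^-14; Term 2 = ν·Q^9.4·(…)^5.2 = 4.25×10^-13
D = 0.66·(9.27×10^-14 + 4.25×10^-13)^0.04 = 0.2129 m = 213 mm
Check: V = 4.41 m/s, Re = 6.39×10^5, f = 0.01325, h_f = 35.9 m ≈ 37.7 m ✓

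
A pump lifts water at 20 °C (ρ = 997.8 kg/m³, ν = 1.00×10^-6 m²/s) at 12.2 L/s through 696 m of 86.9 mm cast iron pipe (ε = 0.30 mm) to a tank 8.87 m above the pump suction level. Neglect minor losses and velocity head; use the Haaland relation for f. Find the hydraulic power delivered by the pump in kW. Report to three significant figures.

V = 4Q/(πD²) = 2.057 m/s; Re = 1.79×10^5; ε/D = 0.00345; f = 0.02789
h_f = f(L/D)V²/2g = 48.18 m
Total head H = z + h_f = 8.87 + 48.18 = 57.05 m
P_hyd = ρgQH = 997.8·9.81·0.0122·57.05 = 6.813 kW

P_hyd ≈ 6.81 kW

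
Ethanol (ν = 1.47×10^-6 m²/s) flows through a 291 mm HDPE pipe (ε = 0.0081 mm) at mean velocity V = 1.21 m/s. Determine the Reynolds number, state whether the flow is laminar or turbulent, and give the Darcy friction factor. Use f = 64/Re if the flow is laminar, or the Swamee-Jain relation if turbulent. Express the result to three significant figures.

Re = VD/ν = 1.210·0.291/1.47×10^-6 = 2.40×10^5
Re > 4000 → turbulent; ε/D = 2.78×10^-5
Swamee-Jain: f = 0.01528

Re ≈ 2.40×10^5; turbulent; f ≈ 0.0153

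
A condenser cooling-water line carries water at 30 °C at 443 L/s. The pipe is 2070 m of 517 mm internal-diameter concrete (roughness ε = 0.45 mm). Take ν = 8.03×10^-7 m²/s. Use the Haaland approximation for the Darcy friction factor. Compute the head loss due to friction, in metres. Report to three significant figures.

V = 4Q/(πD²) = 4·0.443/(π·0.517²) = 2.110 m/s
Re = VD/ν = 2.110·0.517/8.03×10^-7 = 1.36×10^6 → turbulent
ε/D = 0.45/517 = 8.70×10^-4
Haaland: f = 0.01924
h_f = f(L/D)V²/(2g) = 0.01924·(2070/0.517)·2.110²/(2·9.81) = 17.49 m

h_f ≈ 17.5 m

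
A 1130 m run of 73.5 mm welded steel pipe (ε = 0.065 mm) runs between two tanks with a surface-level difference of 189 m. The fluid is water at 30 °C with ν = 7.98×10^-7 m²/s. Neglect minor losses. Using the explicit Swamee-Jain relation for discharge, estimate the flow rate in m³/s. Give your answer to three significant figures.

Q ≈ 0.0147 m³/s

Swamee-Jain (Type II): Q = -0.965·√(gD⁵h_f/L)·ln[ε/(3.7D) + √(3.17ν²L/(gD³h_f))]
√(gD⁵h_f/L) = √(9.81·0.0735⁵·189/1130) = 0.001876
ε/(3.7D) = 2.39×10^-4; √(3.17ν²L/(gD³h_f)) = 5.57×10^-5
Q = -0.965·0.001876·ln(2.947×10^-4) = 0.01472 m³/s
Check: V = 3.47 m/s, Re = 3.19×10^5, f = 0.02019, h_f = 190 m ≈ 189 m ✓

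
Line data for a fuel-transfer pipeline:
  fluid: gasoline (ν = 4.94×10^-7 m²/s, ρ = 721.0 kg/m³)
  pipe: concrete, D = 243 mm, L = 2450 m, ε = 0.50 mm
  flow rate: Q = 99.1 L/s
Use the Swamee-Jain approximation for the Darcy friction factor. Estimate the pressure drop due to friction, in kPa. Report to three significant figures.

Δp ≈ 396 kPa

V = 4Q/(πD²) = 4·0.0991/(π·0.243²) = 2.137 m/s
Re = VD/ν = 2.137·0.243/4.94×10^-7 = 1.05×10^6 → turbulent
ε/D = 0.50/243 = 0.00206
Swamee-Jain: f = 0.02384
h_f = f(L/D)V²/(2g) = 0.02384·(2450/0.243)·2.137²/(2·9.81) = 55.95 m
Δp = ρg·h_f = 721.0·9.81·55.95 = 395.7 kPa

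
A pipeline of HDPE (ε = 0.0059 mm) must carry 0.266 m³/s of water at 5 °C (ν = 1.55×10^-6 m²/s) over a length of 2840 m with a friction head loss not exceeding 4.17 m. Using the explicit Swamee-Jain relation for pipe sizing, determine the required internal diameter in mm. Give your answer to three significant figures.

Swamee-Jain (Type III): D = 0.66·[ε^1.25·(LQ²/(gh_f))^4.75 + ν·Q^9.4·(L/(gh_f))^5.2]^0.04
LQ²/(gh_f) = 4.912; L/(gh_f) = 69.42
Term 1 = ε^1.25·(…)^4.75 = 5.59×10^-4; Term 2 = ν·Q^9.4·(…)^5.2 = 0.0229
D = 0.66·(5.59×10^-4 + 0.0229)^0.04 = 0.5680 m = 568 mm
Check: V = 1.05 m/s, Re = 3.85×10^5, f = 0.01387, h_f = 3.89 m ≈ 4.17 m ✓

D ≈ 568 mm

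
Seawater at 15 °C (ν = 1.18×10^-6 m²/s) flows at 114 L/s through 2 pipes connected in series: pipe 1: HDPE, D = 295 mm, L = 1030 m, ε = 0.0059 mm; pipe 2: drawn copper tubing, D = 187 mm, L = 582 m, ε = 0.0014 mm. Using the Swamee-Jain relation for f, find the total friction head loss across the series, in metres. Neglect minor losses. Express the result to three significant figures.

Pipe 1: V = 1.668 m/s, Re = 4.17×10^5, ε/D = 2.00×10^-5, f = 0.01381, h_1 = f(L/D)V²/2g = 6.837 m
Pipe 2: V = 4.151 m/s, Re = 6.58×10^5, ε/D = 7.49×10^-6, f = 0.01261, h_2 = f(L/D)V²/2g = 34.48 m
Series → Q common, losses add: H = Σh = 41.31 m

H ≈ 41.3 m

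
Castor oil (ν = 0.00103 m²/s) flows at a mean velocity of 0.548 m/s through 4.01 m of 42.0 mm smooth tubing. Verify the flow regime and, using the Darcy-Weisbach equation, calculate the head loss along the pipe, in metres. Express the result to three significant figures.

h_f ≈ 4.19 m

Re = VD/ν = 0.548·0.04200/0.00103 = 22.3 → laminar (Re < 2300)
f = 64/Re = 2.864
h_f = f(L/D)V²/(2g) = 2.864·(4.01/0.04200)·0.548²/(2·9.81) = 4.185 m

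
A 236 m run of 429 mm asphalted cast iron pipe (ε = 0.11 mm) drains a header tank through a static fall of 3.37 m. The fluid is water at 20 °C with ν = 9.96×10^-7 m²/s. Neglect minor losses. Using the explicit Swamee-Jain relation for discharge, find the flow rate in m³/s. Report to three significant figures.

Q ≈ 0.407 m³/s

Swamee-Jain (Type II): Q = -0.965·√(gD⁵h_f/L)·ln[ε/(3.7D) + √(3.17ν²L/(gD³h_f))]
√(gD⁵h_f/L) = √(9.81·0.429⁵·3.37/236) = 0.04512
ε/(3.7D) = 6.93×10^-5; √(3.17ν²L/(gD³h_f)) = 1.69×10^-5
Q = -0.965·0.04512·ln(8.616×10^-5) = 0.4075 m³/s
Check: V = 2.82 m/s, Re = 1.21×10^6, f = 0.01522, h_f = 3.39 m ≈ 3.37 m ✓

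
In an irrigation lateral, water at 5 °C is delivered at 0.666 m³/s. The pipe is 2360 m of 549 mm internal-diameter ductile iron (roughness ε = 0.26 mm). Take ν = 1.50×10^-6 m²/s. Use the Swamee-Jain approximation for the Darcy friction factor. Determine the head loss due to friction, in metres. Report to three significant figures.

V = 4Q/(πD²) = 4·0.666/(π·0.549²) = 2.813 m/s
Re = VD/ν = 2.813·0.549/1.50×10^-6 = 1.03×10^6 → turbulent
ε/D = 0.26/549 = 4.74×10^-4
Swamee-Jain: f = 0.01710
h_f = f(L/D)V²/(2g) = 0.01710·(2360/0.549)·2.813²/(2·9.81) = 29.66 m

h_f ≈ 29.7 m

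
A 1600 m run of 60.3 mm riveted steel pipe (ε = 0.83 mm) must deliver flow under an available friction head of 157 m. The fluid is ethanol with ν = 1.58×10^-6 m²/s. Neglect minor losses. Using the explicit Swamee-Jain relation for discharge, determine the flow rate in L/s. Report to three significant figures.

Q ≈ 4.69 L/s

Swamee-Jain (Type II): Q = -0.965·√(gD⁵h_f/L)·ln[ε/(3.7D) + √(3.17ν²L/(gD³h_f))]
√(gD⁵h_f/L) = √(9.81·0.0603⁵·157/1600) = 8.760×10^-4
ε/(3.7D) = 0.00372; √(3.17ν²L/(gD³h_f)) = 1.94×10^-4
Q = -0.965·8.760×10^-4·ln(0.003914) = 0.004686 m³/s
Check: V = 1.64 m/s, Re = 6.26×10^4, f = 0.04346, h_f = 158 m ≈ 157 m ✓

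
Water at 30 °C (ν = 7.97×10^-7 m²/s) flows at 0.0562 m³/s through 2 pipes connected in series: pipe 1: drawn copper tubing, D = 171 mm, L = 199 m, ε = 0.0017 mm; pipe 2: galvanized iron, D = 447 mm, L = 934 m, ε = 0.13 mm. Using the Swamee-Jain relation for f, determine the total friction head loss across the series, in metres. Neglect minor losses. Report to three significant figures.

H ≈ 4.91 m

Pipe 1: V = 2.447 m/s, Re = 5.25×10^5, ε/D = 9.94×10^-6, f = 0.01314, h_1 = f(L/D)V²/2g = 4.668 m
Pipe 2: V = 0.3581 m/s, Re = 2.01×10^5, ε/D = 2.91×10^-4, f = 0.01772, h_2 = f(L/D)V²/2g = 0.2421 m
Series → Q common, losses add: H = Σh = 4.910 m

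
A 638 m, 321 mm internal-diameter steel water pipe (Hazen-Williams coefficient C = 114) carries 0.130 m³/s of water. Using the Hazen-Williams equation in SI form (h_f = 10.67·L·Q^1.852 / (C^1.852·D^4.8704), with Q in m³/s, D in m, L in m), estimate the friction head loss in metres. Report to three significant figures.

h_f ≈ 6.11 m

h_f = 10.67·638·0.130^1.852 / (114^1.852·0.321^4.8704) = 6.111 m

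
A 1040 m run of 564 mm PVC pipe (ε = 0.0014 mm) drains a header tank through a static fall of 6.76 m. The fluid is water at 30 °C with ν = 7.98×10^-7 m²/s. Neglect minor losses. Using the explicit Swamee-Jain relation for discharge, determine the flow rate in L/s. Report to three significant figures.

Q ≈ 651 L/s

Swamee-Jain (Type II): Q = -0.965·√(gD⁵h_f/L)·ln[ε/(3.7D) + √(3.17ν²L/(gD³h_f))]
√(gD⁵h_f/L) = √(9.81·0.564⁵·6.76/1040) = 0.06032
ε/(3.7D) = 6.71×10^-7; √(3.17ν²L/(gD³h_f)) = 1.33×10^-5
Q = -0.965·0.06032·ln(1.395×10^-5) = 0.6508 m³/s
Check: V = 2.60 m/s, Re = 1.84×10^6, f = 0.01059, h_f = 6.76 m ≈ 6.76 m ✓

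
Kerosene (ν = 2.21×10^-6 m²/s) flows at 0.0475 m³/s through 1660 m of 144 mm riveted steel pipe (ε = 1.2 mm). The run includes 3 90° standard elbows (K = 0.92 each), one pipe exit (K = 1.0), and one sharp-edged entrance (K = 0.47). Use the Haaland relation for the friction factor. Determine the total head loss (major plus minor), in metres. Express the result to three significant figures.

H_L ≈ 182 m

V = 4Q/(πD²) = 2.917 m/s; V²/2g = 0.4336 m
Re = 1.90×10^5, ε/D = 0.00833 → f = 0.03607 (Haaland)
Major: h_f = f(L/D)·V²/2g = 0.03607·11528·0.4336 = 180.3 m
Minor: ΣK = 4.23; h_m = ΣK·V²/2g = 1.834 m
Total H_L = 180.3 + 1.834 = 182.1 m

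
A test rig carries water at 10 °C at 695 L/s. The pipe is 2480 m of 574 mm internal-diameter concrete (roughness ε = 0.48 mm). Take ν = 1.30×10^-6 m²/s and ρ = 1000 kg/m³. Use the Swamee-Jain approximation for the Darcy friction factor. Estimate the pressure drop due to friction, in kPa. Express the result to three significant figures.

V = 4Q/(πD²) = 4·0.695/(π·0.574²) = 2.686 m/s
Re = VD/ν = 2.686·0.574/1.30×10^-6 = 1.19×10^6 → turbulent
ε/D = 0.48/574 = 8.36×10^-4
Swamee-Jain: f = 0.01919
h_f = f(L/D)V²/(2g) = 0.01919·(2480/0.574)·2.686²/(2·9.81) = 30.48 m
Δp = ρg·h_f = 1000·9.81·30.48 = 299.0 kPa

Δp ≈ 299 kPa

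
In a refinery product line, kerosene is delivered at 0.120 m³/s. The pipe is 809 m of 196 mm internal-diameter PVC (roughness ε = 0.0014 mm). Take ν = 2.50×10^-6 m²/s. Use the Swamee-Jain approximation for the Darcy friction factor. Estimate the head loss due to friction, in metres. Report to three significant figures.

V = 4Q/(πD²) = 4·0.120/(π·0.196²) = 3.977 m/s
Re = VD/ν = 3.977·0.196/2.50×10^-6 = 3.12×10^5 → turbulent
ε/D = 0.0014/196 = 7.14×10^-6
Swamee-Jain: f = 0.01436
h_f = f(L/D)V²/(2g) = 0.01436·(809/0.196)·3.977²/(2·9.81) = 47.78 m

h_f ≈ 47.8 m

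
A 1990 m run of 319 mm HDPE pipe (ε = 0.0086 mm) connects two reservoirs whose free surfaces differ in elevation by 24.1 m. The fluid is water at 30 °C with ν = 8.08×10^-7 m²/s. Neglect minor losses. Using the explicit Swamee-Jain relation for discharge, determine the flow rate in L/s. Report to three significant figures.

Swamee-Jain (Type II): Q = -0.965·√(gD⁵h_f/L)·ln[ε/(3.7D) + √(3.17ν²L/(gD³h_f))]
√(gD⁵h_f/L) = √(9.81·0.319⁵·24.1/1990) = 0.01981
ε/(3.7D) = 7.29×10^-6; √(3.17ν²L/(gD³h_f)) = 2.32×10^-5
Q = -0.965·0.01981·ln(3.045×10^-5) = 0.1988 m³/s
Check: V = 2.49 m/s, Re = 9.82×10^5, f = 0.01226, h_f = 24.1 m ≈ 24.1 m ✓

Q ≈ 199 L/s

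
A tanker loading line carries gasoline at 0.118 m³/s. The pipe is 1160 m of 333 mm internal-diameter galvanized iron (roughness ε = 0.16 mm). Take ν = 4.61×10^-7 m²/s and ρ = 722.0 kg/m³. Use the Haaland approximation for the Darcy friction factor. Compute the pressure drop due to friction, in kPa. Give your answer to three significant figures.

Δp ≈ 39.4 kPa

V = 4Q/(πD²) = 4·0.118/(π·0.333²) = 1.355 m/s
Re = VD/ν = 1.355·0.333/4.61×10^-7 = 9.79×10^5 → turbulent
ε/D = 0.16/333 = 4.80×10^-4
Haaland: f = 0.01705
h_f = f(L/D)V²/(2g) = 0.01705·(1160/0.333)·1.355²/(2·9.81) = 5.556 m
Δp = ρg·h_f = 722.0·9.81·5.556 = 39.35 kPa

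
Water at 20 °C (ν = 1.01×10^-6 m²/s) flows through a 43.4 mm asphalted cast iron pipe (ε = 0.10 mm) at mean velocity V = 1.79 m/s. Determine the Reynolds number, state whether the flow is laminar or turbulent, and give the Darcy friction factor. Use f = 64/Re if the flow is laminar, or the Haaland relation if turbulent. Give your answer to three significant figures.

Re = VD/ν = 1.790·0.0434/1.01×10^-6 = 7.69×10^4
Re > 4000 → turbulent; ε/D = 0.00230
Haaland: f = 0.02614

Re ≈ 7.69×10^4; turbulent; f ≈ 0.0261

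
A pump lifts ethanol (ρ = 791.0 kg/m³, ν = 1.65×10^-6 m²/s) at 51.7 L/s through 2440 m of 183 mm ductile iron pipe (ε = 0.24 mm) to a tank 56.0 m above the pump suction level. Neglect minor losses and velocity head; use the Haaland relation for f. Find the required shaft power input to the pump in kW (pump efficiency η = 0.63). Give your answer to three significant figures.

P_shaft ≈ 72.4 kW

V = 4Q/(πD²) = 1.966 m/s; Re = 2.18×10^5; ε/D = 0.00131; f = 0.02200
h_f = f(L/D)V²/2g = 57.76 m
Total head H = z + h_f = 56.0 + 57.76 = 113.8 m
P_hyd = ρgQH = 791.0·9.81·0.0517·113.8 = 45.64 kW
P_shaft = P_hyd/η = 45.64/0.63 = 72.44 kW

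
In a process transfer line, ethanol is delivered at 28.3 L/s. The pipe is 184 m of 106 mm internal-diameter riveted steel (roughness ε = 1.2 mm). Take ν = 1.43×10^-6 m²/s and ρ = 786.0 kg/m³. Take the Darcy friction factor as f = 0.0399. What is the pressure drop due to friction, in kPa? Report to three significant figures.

V = 4Q/(πD²) = 4·0.0283/(π·0.106²) = 3.207 m/s
h_f = f(L/D)V²/(2g) = 0.03990·(184/0.106)·3.207²/(2·9.81) = 36.30 m
Δp = ρg·h_f = 786.0·9.81·36.30 = 279.9 kPa

Δp ≈ 280 kPa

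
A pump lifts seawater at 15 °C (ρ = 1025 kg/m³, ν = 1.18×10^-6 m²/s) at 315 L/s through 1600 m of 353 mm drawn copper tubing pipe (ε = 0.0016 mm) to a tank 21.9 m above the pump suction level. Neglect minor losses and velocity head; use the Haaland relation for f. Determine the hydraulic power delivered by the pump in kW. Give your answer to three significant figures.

P_hyd ≈ 158 kW

V = 4Q/(πD²) = 3.219 m/s; Re = 9.63×10^5; ε/D = 4.53×10^-6; f = 0.01174
h_f = f(L/D)V²/2g = 28.09 m
Total head H = z + h_f = 21.9 + 28.09 = 49.99 m
P_hyd = ρgQH = 1025·9.81·0.315·49.99 = 158.3 kW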